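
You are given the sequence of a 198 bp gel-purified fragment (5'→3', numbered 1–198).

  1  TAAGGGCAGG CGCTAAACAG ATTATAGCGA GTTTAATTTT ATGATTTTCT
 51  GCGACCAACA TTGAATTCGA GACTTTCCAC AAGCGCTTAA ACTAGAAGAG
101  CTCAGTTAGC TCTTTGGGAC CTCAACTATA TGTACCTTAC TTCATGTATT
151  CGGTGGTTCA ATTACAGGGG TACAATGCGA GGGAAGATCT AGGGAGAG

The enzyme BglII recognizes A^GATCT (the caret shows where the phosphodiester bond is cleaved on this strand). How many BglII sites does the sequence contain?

1

AGATCT occurs starting at position 185.
BglII cuts at 1 site.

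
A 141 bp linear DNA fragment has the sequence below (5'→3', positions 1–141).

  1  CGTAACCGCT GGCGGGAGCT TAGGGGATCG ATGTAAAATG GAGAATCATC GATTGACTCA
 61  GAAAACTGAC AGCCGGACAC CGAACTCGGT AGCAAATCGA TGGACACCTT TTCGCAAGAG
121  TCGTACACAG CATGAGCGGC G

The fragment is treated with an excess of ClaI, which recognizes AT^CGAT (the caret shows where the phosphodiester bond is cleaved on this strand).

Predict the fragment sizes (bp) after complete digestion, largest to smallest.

ClaI sites (ATCGAT) start at positions 27, 48, 96.
ClaI cuts after base 2 of each site, so after positions 28, 49, 97.
Linear molecule, 3 cuts → 4 fragments:
  1–28 → 28 bp
  29–49 → 21 bp
  50–97 → 48 bp
  98–141 → 44 bp
Sorted largest to smallest: 48, 44, 28, 21 bp.

48, 44, 28, 21 bp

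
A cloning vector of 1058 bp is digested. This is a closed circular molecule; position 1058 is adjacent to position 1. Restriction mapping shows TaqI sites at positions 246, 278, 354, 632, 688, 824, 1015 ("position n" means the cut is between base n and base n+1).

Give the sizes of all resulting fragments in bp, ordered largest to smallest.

289, 278, 191, 136, 76, 56, 32 bp

Circular molecule, 7 cuts → 7 fragments:
  278 − 246 = 32 bp
  354 − 278 = 76 bp
  632 − 354 = 278 bp
  688 − 632 = 56 bp
  824 − 688 = 136 bp
  1015 − 824 = 191 bp
  wrap: 1058 − 1015 + 246 = 289 bp
Sorted largest to smallest: 289, 278, 191, 136, 76, 56, 32 bp.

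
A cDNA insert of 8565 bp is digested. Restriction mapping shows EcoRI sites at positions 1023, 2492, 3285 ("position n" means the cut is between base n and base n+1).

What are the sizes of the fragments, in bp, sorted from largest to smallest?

Linear molecule, 3 cuts → 4 fragments:
  1023 − 0 = 1023 bp
  2492 − 1023 = 1469 bp
  3285 − 2492 = 793 bp
  8565 − 3285 = 5280 bp
Sorted largest to smallest: 5280, 1469, 1023, 793 bp.

5280, 1469, 1023, 793 bp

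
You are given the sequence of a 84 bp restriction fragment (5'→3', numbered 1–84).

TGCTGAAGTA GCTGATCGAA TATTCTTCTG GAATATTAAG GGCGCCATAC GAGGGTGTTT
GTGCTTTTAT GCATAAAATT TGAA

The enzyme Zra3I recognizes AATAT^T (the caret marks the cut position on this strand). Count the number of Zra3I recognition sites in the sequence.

AATATT occurs starting at positions 19, 32.
Zra3I cuts at 2 sites.

2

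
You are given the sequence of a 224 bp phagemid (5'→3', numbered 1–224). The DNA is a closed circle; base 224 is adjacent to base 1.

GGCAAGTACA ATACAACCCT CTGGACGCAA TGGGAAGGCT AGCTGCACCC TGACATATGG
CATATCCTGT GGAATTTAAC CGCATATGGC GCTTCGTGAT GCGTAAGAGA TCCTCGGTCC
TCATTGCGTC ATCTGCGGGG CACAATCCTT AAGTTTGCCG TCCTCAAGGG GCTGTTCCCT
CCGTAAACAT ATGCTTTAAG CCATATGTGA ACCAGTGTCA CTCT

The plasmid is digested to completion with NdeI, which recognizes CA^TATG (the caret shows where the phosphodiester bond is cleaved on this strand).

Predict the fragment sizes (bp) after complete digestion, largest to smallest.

105, 76, 29, 14 bp

NdeI sites (CATATG) start at positions 54, 83, 188, 202.
NdeI cuts after base 2 of each site, so after positions 55, 84, 189, 203.
Circular molecule, 4 cuts → 4 fragments:
  56–84 → 29 bp
  85–189 → 105 bp
  190–203 → 14 bp
  204–224 then 1–55 → 21 + 55 = 76 bp
Sorted largest to smallest: 105, 76, 29, 14 bp.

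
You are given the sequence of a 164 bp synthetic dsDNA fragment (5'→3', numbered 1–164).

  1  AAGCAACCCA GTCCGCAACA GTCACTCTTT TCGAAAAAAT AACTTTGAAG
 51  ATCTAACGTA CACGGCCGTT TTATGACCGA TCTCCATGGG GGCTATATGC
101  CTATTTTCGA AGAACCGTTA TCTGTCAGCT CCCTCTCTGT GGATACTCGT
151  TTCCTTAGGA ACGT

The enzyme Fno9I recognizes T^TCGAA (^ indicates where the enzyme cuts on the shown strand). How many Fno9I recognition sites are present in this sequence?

TTCGAA occurs starting at positions 30, 106.
Fno9I cuts at 2 sites.

2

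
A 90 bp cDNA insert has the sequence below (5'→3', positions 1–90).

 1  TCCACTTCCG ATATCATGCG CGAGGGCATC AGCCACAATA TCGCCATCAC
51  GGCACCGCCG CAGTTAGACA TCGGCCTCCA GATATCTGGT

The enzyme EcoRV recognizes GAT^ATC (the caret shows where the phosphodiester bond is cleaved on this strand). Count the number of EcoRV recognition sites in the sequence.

2

GATATC occurs starting at positions 10, 81.
EcoRV cuts at 2 sites.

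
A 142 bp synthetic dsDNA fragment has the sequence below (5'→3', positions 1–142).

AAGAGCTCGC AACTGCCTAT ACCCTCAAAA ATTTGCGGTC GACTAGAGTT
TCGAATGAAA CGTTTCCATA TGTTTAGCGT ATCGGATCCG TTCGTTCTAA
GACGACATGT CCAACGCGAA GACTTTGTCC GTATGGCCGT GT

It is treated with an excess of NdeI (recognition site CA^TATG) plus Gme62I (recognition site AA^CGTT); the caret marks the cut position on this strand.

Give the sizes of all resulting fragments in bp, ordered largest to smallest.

74, 60, 8 bp

The NdeI site (CATATG) starts at position 67.
NdeI cuts after base 2 of each site, so after position 68.
The Gme62I site (AACGTT) starts at position 59.
Gme62I cuts after base 2 of each site, so after position 60.
Combined cut positions: 60, 68.
Linear molecule, 2 cuts → 3 fragments:
  1–60 → 60 bp
  61–68 → 8 bp
  69–142 → 74 bp
Sorted largest to smallest: 74, 60, 8 bp.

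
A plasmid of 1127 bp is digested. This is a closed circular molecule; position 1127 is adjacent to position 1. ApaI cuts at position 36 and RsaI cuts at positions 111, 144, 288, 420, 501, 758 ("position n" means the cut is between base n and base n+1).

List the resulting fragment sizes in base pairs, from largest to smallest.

405, 257, 144, 132, 81, 75, 33 bp

Combined cut positions (sorted): 36, 111, 144, 288, 420, 501, 758.
Circular molecule, 7 cuts → 7 fragments:
  111 − 36 = 75 bp
  144 − 111 = 33 bp
  288 − 144 = 144 bp
  420 − 288 = 132 bp
  501 − 420 = 81 bp
  758 − 501 = 257 bp
  wrap: 1127 − 758 + 36 = 405 bp
Sorted largest to smallest: 405, 257, 144, 132, 81, 75, 33 bp.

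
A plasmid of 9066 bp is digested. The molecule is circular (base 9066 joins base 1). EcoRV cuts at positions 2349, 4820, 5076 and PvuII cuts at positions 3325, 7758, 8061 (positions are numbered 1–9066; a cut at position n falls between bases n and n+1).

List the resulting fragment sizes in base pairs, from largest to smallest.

Combined cut positions (sorted): 2349, 3325, 4820, 5076, 7758, 8061.
Circular molecule, 6 cuts → 6 fragments:
  3325 − 2349 = 976 bp
  4820 − 3325 = 1495 bp
  5076 − 4820 = 256 bp
  7758 − 5076 = 2682 bp
  8061 − 7758 = 303 bp
  wrap: 9066 − 8061 + 2349 = 3354 bp
Sorted largest to smallest: 3354, 2682, 1495, 976, 303, 256 bp.

3354, 2682, 1495, 976, 303, 256 bp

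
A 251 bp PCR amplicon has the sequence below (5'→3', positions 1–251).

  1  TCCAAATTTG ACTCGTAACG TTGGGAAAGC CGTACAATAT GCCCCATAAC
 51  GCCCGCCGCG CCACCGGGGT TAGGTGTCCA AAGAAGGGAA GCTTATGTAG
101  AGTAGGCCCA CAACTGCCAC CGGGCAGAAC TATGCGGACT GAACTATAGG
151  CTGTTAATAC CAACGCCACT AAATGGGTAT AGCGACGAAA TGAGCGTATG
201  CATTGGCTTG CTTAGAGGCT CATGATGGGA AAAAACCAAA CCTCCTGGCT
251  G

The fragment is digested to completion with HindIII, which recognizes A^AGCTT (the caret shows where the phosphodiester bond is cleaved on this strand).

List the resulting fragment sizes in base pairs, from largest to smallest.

The HindIII site (AAGCTT) starts at position 89.
HindIII cuts after the first base of each site, so after position 89.
Linear molecule, 1 cut → 2 fragments:
  1–89 → 89 bp
  90–251 → 162 bp
Sorted largest to smallest: 162, 89 bp.

162, 89 bp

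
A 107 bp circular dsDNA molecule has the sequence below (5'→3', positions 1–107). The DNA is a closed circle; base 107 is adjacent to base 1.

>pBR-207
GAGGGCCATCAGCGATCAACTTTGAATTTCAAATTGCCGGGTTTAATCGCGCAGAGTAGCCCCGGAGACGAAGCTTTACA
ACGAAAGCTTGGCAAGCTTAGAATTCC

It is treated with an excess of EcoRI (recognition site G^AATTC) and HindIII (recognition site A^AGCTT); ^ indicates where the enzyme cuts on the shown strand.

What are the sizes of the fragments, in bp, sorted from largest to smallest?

The EcoRI site (GAATTC) starts at position 101.
EcoRI cuts after the first base of each site, so after position 101.
HindIII sites (AAGCTT) start at positions 71, 85, 94.
HindIII cuts after the first base of each site, so after positions 71, 85, 94.
Combined cut positions: 71, 85, 94, 101.
Circular molecule, 4 cuts → 4 fragments:
  72–85 → 14 bp
  86–94 → 9 bp
  95–101 → 7 bp
  102–107 then 1–71 → 6 + 71 = 77 bp
Sorted largest to smallest: 77, 14, 9, 7 bp.

77, 14, 9, 7 bp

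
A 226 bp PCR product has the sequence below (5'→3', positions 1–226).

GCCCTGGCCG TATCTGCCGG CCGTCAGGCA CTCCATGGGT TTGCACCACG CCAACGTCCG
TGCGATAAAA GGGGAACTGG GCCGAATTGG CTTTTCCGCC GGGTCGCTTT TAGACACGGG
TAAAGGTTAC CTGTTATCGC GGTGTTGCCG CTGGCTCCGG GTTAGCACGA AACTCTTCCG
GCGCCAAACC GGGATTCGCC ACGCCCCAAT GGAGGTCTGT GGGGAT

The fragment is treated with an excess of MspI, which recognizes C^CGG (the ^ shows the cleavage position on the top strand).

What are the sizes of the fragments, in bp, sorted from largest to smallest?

82, 58, 37, 21, 17, 11 bp

MspI sites (CCGG) start at positions 17, 99, 157, 178, 189.
MspI cuts after the first base of each site, so after positions 17, 99, 157, 178, 189.
Linear molecule, 5 cuts → 6 fragments:
  1–17 → 17 bp
  18–99 → 82 bp
  100–157 → 58 bp
  158–178 → 21 bp
  179–189 → 11 bp
  190–226 → 37 bp
Sorted largest to smallest: 82, 58, 37, 21, 17, 11 bp.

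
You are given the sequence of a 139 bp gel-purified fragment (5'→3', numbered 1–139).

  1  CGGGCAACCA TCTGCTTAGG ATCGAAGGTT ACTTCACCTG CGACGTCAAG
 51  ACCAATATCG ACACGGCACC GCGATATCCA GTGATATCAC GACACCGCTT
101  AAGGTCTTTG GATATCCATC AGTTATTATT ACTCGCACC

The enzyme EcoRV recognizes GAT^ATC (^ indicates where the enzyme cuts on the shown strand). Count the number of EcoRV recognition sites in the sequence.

GATATC occurs starting at positions 73, 83, 111.
EcoRV cuts at 3 sites.

3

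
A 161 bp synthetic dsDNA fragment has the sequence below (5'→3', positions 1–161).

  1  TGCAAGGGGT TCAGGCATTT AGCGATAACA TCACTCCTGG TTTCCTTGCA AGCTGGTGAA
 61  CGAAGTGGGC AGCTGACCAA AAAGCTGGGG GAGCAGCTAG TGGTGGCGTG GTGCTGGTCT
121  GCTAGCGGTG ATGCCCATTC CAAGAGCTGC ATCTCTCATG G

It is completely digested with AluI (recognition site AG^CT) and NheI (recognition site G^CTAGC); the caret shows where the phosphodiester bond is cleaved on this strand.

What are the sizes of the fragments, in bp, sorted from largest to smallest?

52, 25, 25, 20, 15, 12, 12 bp

AluI sites (AGCT) start at positions 51, 71, 83, 95, 145.
AluI cuts after base 2 of each site, so after positions 52, 72, 84, 96, 146.
The NheI site (GCTAGC) starts at position 121.
NheI cuts after the first base of each site, so after position 121.
Combined cut positions: 52, 72, 84, 96, 121, 146.
Linear molecule, 6 cuts → 7 fragments:
  1–52 → 52 bp
  53–72 → 20 bp
  73–84 → 12 bp
  85–96 → 12 bp
  97–121 → 25 bp
  122–146 → 25 bp
  147–161 → 15 bp
Sorted largest to smallest: 52, 25, 25, 20, 15, 12, 12 bp.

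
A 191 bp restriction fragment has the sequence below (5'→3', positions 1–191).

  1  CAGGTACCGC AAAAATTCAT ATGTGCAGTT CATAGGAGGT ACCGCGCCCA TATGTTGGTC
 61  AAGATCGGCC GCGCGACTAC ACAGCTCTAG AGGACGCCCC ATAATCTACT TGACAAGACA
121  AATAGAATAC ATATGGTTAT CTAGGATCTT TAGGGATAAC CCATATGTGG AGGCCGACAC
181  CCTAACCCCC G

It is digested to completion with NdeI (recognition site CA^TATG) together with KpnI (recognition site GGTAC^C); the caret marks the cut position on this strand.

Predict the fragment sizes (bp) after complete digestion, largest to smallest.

81, 32, 28, 23, 12, 8, 7 bp

NdeI sites (CATATG) start at positions 18, 49, 130, 162.
NdeI cuts after base 2 of each site, so after positions 19, 50, 131, 163.
KpnI sites (GGTACC) start at positions 3, 38.
KpnI cuts after base 5 of each site (before the last base), so after positions 7, 42.
Combined cut positions: 7, 19, 42, 50, 131, 163.
Linear molecule, 6 cuts → 7 fragments:
  1–7 → 7 bp
  8–19 → 12 bp
  20–42 → 23 bp
  43–50 → 8 bp
  51–131 → 81 bp
  132–163 → 32 bp
  164–191 → 28 bp
Sorted largest to smallest: 81, 32, 28, 23, 12, 8, 7 bp.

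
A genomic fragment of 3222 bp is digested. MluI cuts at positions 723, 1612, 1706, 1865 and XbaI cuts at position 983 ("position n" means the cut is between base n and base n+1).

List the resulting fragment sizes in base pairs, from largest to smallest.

1357, 723, 629, 260, 159, 94 bp

Combined cut positions (sorted): 723, 983, 1612, 1706, 1865.
Linear molecule, 5 cuts → 6 fragments:
  723 − 0 = 723 bp
  983 − 723 = 260 bp
  1612 − 983 = 629 bp
  1706 − 1612 = 94 bp
  1865 − 1706 = 159 bp
  3222 − 1865 = 1357 bp
Sorted largest to smallest: 1357, 723, 629, 260, 159, 94 bp.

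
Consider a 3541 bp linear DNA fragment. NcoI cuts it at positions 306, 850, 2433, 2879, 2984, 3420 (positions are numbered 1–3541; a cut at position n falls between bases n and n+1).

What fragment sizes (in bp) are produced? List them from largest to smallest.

1583, 544, 446, 436, 306, 121, 105 bp

Linear molecule, 6 cuts → 7 fragments:
  306 − 0 = 306 bp
  850 − 306 = 544 bp
  2433 − 850 = 1583 bp
  2879 − 2433 = 446 bp
  2984 − 2879 = 105 bp
  3420 − 2984 = 436 bp
  3541 − 3420 = 121 bp
Sorted largest to smallest: 1583, 544, 446, 436, 306, 121, 105 bp.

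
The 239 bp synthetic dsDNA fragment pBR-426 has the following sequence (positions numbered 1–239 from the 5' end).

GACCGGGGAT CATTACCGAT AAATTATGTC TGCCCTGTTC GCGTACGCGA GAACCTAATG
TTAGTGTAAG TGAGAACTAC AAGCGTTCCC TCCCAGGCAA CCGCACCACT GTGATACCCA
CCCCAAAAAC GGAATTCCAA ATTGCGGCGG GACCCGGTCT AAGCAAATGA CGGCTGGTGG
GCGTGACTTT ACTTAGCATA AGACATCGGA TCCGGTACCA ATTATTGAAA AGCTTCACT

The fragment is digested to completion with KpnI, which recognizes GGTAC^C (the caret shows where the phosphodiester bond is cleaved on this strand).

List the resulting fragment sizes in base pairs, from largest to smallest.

218, 21 bp

The KpnI site (GGTACC) starts at position 214.
KpnI cuts after base 5 of each site (before the last base), so after position 218.
Linear molecule, 1 cut → 2 fragments:
  1–218 → 218 bp
  219–239 → 21 bp
Sorted largest to smallest: 218, 21 bp.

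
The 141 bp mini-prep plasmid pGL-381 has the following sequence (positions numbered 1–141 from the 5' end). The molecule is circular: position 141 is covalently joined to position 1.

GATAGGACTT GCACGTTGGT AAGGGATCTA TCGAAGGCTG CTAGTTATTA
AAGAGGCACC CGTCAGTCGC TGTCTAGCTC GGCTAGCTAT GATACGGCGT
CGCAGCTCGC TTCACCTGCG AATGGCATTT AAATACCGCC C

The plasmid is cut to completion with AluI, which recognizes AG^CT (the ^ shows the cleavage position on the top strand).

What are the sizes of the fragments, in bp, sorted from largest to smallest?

113, 19, 9 bp

AluI sites (AGCT) start at positions 76, 85, 104.
AluI cuts after base 2 of each site, so after positions 77, 86, 105.
Circular molecule, 3 cuts → 3 fragments:
  78–86 → 9 bp
  87–105 → 19 bp
  106–141 then 1–77 → 36 + 77 = 113 bp
Sorted largest to smallest: 113, 19, 9 bp.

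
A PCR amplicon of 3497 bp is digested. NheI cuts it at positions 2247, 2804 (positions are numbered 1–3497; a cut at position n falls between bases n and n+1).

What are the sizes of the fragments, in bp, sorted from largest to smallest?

2247, 693, 557 bp

Linear molecule, 2 cuts → 3 fragments:
  2247 − 0 = 2247 bp
  2804 − 2247 = 557 bp
  3497 − 2804 = 693 bp
Sorted largest to smallest: 2247, 693, 557 bp.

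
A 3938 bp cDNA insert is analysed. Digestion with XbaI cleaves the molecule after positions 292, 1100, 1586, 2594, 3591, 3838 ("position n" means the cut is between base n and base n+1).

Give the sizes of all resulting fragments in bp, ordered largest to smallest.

Linear molecule, 6 cuts → 7 fragments:
  292 − 0 = 292 bp
  1100 − 292 = 808 bp
  1586 − 1100 = 486 bp
  2594 − 1586 = 1008 bp
  3591 − 2594 = 997 bp
  3838 − 3591 = 247 bp
  3938 − 3838 = 100 bp
Sorted largest to smallest: 1008, 997, 808, 486, 292, 247, 100 bp.

1008, 997, 808, 486, 292, 247, 100 bp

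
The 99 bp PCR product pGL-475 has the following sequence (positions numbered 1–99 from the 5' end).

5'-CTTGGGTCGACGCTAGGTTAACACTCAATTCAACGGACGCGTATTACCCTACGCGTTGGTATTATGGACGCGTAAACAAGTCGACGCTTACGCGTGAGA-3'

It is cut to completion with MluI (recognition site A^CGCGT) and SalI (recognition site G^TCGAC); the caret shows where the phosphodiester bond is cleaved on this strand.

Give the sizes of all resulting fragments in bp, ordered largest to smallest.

31, 17, 14, 12, 10, 9, 6 bp

MluI sites (ACGCGT) start at positions 37, 51, 68, 90.
MluI cuts after the first base of each site, so after positions 37, 51, 68, 90.
SalI sites (GTCGAC) start at positions 6, 80.
SalI cuts after the first base of each site, so after positions 6, 80.
Combined cut positions: 6, 37, 51, 68, 80, 90.
Linear molecule, 6 cuts → 7 fragments:
  1–6 → 6 bp
  7–37 → 31 bp
  38–51 → 14 bp
  52–68 → 17 bp
  69–80 → 12 bp
  81–90 → 10 bp
  91–99 → 9 bp
Sorted largest to smallest: 31, 17, 14, 12, 10, 9, 6 bp.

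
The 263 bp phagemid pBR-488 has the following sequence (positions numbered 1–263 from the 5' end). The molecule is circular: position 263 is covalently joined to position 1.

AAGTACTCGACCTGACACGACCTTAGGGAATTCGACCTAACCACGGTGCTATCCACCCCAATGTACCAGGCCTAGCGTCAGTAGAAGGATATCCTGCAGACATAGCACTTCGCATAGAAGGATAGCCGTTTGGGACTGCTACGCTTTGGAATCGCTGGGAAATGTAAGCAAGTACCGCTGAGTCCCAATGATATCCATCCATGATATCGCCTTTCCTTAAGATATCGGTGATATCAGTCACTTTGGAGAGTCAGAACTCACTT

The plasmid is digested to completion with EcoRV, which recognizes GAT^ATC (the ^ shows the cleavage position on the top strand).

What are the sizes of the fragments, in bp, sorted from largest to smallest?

121, 102, 18, 13, 9 bp

EcoRV sites (GATATC) start at positions 88, 190, 203, 221, 230.
EcoRV cuts after base 3 of each site, so after positions 90, 192, 205, 223, 232.
Circular molecule, 5 cuts → 5 fragments:
  91–192 → 102 bp
  193–205 → 13 bp
  206–223 → 18 bp
  224–232 → 9 bp
  233–263 then 1–90 → 31 + 90 = 121 bp
Sorted largest to smallest: 121, 102, 18, 13, 9 bp.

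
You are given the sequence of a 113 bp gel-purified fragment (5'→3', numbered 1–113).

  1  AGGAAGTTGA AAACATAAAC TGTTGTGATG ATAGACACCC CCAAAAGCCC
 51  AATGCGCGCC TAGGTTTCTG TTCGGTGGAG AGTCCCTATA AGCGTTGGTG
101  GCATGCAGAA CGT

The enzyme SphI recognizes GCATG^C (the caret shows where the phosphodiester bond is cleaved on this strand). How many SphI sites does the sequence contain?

GCATGC occurs starting at position 101.
SphI cuts at 1 site.

1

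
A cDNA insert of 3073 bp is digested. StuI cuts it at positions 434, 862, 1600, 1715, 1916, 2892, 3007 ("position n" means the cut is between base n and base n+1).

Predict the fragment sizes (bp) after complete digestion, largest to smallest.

976, 738, 434, 428, 201, 115, 115, 66 bp

Linear molecule, 7 cuts → 8 fragments:
  434 − 0 = 434 bp
  862 − 434 = 428 bp
  1600 − 862 = 738 bp
  1715 − 1600 = 115 bp
  1916 − 1715 = 201 bp
  2892 − 1916 = 976 bp
  3007 − 2892 = 115 bp
  3073 − 3007 = 66 bp
Sorted largest to smallest: 976, 738, 434, 428, 201, 115, 115, 66 bp.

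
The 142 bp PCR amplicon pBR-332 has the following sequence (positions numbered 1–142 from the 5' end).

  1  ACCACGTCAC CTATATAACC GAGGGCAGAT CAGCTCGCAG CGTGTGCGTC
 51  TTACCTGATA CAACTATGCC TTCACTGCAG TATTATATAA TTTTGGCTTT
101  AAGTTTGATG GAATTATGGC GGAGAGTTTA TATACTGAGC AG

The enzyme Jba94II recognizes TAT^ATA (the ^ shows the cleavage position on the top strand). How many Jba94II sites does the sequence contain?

3

TATATA occurs starting at positions 12, 84, 129.
Jba94II cuts at 3 sites.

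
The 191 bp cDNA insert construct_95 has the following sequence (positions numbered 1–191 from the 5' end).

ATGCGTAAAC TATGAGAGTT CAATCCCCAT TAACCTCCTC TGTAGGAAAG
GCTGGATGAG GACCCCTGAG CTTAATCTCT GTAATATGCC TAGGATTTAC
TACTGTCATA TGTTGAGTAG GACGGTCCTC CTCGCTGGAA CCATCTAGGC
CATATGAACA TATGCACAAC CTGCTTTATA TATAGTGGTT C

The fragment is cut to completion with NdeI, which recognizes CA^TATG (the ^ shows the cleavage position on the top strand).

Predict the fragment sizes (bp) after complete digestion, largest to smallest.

NdeI sites (CATATG) start at positions 107, 151, 159.
NdeI cuts after base 2 of each site, so after positions 108, 152, 160.
Linear molecule, 3 cuts → 4 fragments:
  1–108 → 108 bp
  109–152 → 44 bp
  153–160 → 8 bp
  161–191 → 31 bp
Sorted largest to smallest: 108, 44, 31, 8 bp.

108, 44, 31, 8 bp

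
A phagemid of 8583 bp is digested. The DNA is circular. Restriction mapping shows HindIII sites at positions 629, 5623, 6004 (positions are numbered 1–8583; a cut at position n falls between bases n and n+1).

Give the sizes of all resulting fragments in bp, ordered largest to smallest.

4994, 3208, 381 bp

Circular molecule, 3 cuts → 3 fragments:
  5623 − 629 = 4994 bp
  6004 − 5623 = 381 bp
  wrap: 8583 − 6004 + 629 = 3208 bp
Sorted largest to smallest: 4994, 3208, 381 bp.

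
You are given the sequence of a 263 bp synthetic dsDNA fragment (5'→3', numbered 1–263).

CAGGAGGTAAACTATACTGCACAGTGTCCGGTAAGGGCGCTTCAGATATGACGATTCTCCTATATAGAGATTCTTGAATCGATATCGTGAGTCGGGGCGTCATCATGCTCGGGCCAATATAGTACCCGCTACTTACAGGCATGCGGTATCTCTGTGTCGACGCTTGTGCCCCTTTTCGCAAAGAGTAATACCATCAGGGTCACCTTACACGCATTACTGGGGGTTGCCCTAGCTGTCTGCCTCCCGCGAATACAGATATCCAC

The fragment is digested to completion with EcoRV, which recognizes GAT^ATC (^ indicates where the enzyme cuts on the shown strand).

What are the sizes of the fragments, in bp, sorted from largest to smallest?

174, 83, 6 bp

EcoRV sites (GATATC) start at positions 81, 255.
EcoRV cuts after base 3 of each site, so after positions 83, 257.
Linear molecule, 2 cuts → 3 fragments:
  1–83 → 83 bp
  84–257 → 174 bp
  258–263 → 6 bp
Sorted largest to smallest: 174, 83, 6 bp.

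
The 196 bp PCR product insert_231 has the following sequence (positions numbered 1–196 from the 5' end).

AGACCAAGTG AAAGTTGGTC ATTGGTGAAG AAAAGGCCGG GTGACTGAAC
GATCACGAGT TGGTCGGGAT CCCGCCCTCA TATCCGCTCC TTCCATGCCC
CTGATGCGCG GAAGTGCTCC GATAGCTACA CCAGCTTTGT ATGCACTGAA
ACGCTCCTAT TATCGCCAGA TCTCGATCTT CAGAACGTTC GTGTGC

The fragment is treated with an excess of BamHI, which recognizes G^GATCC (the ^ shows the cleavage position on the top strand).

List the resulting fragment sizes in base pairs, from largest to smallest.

129, 67 bp

The BamHI site (GGATCC) starts at position 67.
BamHI cuts after the first base of each site, so after position 67.
Linear molecule, 1 cut → 2 fragments:
  1–67 → 67 bp
  68–196 → 129 bp
Sorted largest to smallest: 129, 67 bp.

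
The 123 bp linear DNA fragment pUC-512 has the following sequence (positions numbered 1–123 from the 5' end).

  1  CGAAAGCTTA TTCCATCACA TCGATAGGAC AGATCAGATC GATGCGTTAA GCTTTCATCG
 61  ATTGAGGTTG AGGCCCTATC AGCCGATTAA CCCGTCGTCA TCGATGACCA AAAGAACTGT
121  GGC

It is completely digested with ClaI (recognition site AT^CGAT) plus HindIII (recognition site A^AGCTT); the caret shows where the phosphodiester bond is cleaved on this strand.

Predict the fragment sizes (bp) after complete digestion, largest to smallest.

ClaI sites (ATCGAT) start at positions 20, 38, 57, 100.
ClaI cuts after base 2 of each site, so after positions 21, 39, 58, 101.
HindIII sites (AAGCTT) start at positions 4, 49.
HindIII cuts after the first base of each site, so after positions 4, 49.
Combined cut positions: 4, 21, 39, 49, 58, 101.
Linear molecule, 6 cuts → 7 fragments:
  1–4 → 4 bp
  5–21 → 17 bp
  22–39 → 18 bp
  40–49 → 10 bp
  50–58 → 9 bp
  59–101 → 43 bp
  102–123 → 22 bp
Sorted largest to smallest: 43, 22, 18, 17, 10, 9, 4 bp.

43, 22, 18, 17, 10, 9, 4 bp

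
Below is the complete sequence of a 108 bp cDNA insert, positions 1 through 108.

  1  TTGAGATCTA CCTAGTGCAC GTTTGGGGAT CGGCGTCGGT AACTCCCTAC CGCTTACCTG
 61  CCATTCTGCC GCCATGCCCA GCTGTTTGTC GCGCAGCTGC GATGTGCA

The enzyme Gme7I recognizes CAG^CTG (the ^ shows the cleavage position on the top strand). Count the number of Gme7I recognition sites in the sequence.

CAGCTG occurs starting at positions 79, 94.
Gme7I cuts at 2 sites.

2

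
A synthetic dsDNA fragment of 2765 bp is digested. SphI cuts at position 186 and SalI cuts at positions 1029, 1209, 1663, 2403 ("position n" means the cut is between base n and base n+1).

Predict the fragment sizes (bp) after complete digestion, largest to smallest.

Combined cut positions (sorted): 186, 1029, 1209, 1663, 2403.
Linear molecule, 5 cuts → 6 fragments:
  186 − 0 = 186 bp
  1029 − 186 = 843 bp
  1209 − 1029 = 180 bp
  1663 − 1209 = 454 bp
  2403 − 1663 = 740 bp
  2765 − 2403 = 362 bp
Sorted largest to smallest: 843, 740, 454, 362, 186, 180 bp.

843, 740, 454, 362, 186, 180 bp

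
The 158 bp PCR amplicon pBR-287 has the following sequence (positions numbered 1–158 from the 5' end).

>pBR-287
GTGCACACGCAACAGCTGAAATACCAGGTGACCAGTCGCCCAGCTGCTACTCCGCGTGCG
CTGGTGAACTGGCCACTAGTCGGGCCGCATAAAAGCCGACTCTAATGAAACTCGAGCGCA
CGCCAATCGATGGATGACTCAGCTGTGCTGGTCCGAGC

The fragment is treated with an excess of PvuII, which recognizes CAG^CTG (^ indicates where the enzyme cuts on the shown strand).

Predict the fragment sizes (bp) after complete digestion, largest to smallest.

99, 28, 16, 15 bp

PvuII sites (CAGCTG) start at positions 13, 41, 140.
PvuII cuts after base 3 of each site, so after positions 15, 43, 142.
Linear molecule, 3 cuts → 4 fragments:
  1–15 → 15 bp
  16–43 → 28 bp
  44–142 → 99 bp
  143–158 → 16 bp
Sorted largest to smallest: 99, 28, 16, 15 bp.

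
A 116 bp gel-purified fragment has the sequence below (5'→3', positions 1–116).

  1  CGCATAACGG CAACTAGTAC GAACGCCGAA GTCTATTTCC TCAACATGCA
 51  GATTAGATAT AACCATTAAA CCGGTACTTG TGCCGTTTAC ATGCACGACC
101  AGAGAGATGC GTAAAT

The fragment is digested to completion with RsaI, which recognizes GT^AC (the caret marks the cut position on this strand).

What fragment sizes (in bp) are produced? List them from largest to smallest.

RsaI sites (GTAC) start at positions 17, 74.
RsaI cuts after base 2 of each site, so after positions 18, 75.
Linear molecule, 2 cuts → 3 fragments:
  1–18 → 18 bp
  19–75 → 57 bp
  76–116 → 41 bp
Sorted largest to smallest: 57, 41, 18 bp.

57, 41, 18 bp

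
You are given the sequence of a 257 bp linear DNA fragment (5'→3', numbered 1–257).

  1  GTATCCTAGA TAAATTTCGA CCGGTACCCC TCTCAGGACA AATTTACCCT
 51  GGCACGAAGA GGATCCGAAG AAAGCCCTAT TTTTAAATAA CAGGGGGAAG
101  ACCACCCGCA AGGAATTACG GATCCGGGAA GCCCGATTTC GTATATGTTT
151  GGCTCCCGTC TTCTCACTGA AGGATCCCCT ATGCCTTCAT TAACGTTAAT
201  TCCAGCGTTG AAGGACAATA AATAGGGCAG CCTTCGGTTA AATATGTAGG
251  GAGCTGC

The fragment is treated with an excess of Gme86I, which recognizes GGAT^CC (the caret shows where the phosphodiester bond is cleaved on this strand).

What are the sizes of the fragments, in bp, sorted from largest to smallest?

Gme86I sites (GGATCC) start at positions 61, 120, 172.
Gme86I cuts after base 4 of each site, so after positions 64, 123, 175.
Linear molecule, 3 cuts → 4 fragments:
  1–64 → 64 bp
  65–123 → 59 bp
  124–175 → 52 bp
  176–257 → 82 bp
Sorted largest to smallest: 82, 64, 59, 52 bp.

82, 64, 59, 52 bp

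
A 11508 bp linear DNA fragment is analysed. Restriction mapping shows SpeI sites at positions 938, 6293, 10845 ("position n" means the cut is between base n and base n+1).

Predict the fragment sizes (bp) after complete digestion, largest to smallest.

5355, 4552, 938, 663 bp

Linear molecule, 3 cuts → 4 fragments:
  938 − 0 = 938 bp
  6293 − 938 = 5355 bp
  10845 − 6293 = 4552 bp
  11508 − 10845 = 663 bp
Sorted largest to smallest: 5355, 4552, 938, 663 bp.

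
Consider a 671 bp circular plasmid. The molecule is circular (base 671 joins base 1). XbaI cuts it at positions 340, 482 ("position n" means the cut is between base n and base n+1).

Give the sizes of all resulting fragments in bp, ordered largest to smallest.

Circular molecule, 2 cuts → 2 fragments:
  482 − 340 = 142 bp
  wrap: 671 − 482 + 340 = 529 bp
Sorted largest to smallest: 529, 142 bp.

529, 142 bp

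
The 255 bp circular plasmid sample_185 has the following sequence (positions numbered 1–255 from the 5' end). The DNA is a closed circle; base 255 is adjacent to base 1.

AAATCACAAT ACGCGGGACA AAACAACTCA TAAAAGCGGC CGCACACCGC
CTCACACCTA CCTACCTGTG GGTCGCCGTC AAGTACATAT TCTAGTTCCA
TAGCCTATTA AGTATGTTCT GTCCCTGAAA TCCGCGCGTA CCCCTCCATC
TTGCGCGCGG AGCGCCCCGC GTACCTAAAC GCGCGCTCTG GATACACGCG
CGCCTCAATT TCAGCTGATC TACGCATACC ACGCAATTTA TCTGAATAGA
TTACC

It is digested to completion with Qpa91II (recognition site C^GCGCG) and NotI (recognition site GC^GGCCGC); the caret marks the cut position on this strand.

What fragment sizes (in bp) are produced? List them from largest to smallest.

Qpa91II sites (CGCGCG) start at positions 133, 154, 180, 197.
Qpa91II cuts after the first base of each site, so after positions 133, 154, 180, 197.
The NotI site (GCGGCCGC) starts at position 36.
NotI cuts after base 2 of each site, so after position 37.
Combined cut positions: 37, 133, 154, 180, 197.
Circular molecule, 5 cuts → 5 fragments:
  38–133 → 96 bp
  134–154 → 21 bp
  155–180 → 26 bp
  181–197 → 17 bp
  198–255 then 1–37 → 58 + 37 = 95 bp
Sorted largest to smallest: 96, 95, 26, 21, 17 bp.

96, 95, 26, 21, 17 bp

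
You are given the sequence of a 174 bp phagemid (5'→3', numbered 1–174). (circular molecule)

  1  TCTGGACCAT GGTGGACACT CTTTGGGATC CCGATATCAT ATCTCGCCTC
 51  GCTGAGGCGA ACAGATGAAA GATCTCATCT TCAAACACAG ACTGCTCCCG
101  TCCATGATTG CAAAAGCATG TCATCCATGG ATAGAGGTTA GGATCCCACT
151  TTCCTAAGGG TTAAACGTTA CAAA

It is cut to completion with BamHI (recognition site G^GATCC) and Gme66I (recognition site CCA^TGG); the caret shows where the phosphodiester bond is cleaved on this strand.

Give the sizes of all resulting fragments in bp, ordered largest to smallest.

BamHI sites (GGATCC) start at positions 26, 141.
BamHI cuts after the first base of each site, so after positions 26, 141.
Gme66I sites (CCATGG) start at positions 7, 125.
Gme66I cuts after base 3 of each site, so after positions 9, 127.
Combined cut positions: 9, 26, 127, 141.
Circular molecule, 4 cuts → 4 fragments:
  10–26 → 17 bp
  27–127 → 101 bp
  128–141 → 14 bp
  142–174 then 1–9 → 33 + 9 = 42 bp
Sorted largest to smallest: 101, 42, 17, 14 bp.

101, 42, 17, 14 bp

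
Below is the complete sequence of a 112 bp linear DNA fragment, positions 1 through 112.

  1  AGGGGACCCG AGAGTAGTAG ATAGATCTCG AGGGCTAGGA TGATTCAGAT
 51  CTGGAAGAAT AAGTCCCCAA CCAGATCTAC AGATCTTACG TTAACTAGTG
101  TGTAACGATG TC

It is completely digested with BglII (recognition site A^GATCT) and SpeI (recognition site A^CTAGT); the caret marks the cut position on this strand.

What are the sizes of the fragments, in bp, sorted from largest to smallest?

BglII sites (AGATCT) start at positions 23, 47, 73, 81.
BglII cuts after the first base of each site, so after positions 23, 47, 73, 81.
The SpeI site (ACTAGT) starts at position 94.
SpeI cuts after the first base of each site, so after position 94.
Combined cut positions: 23, 47, 73, 81, 94.
Linear molecule, 5 cuts → 6 fragments:
  1–23 → 23 bp
  24–47 → 24 bp
  48–73 → 26 bp
  74–81 → 8 bp
  82–94 → 13 bp
  95–112 → 18 bp
Sorted largest to smallest: 26, 24, 23, 18, 13, 8 bp.

26, 24, 23, 18, 13, 8 bp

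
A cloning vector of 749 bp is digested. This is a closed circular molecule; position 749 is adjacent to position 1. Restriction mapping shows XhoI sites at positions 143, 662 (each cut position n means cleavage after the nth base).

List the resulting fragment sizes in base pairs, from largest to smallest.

519, 230 bp

Circular molecule, 2 cuts → 2 fragments:
  662 − 143 = 519 bp
  wrap: 749 − 662 + 143 = 230 bp
Sorted largest to smallest: 519, 230 bp.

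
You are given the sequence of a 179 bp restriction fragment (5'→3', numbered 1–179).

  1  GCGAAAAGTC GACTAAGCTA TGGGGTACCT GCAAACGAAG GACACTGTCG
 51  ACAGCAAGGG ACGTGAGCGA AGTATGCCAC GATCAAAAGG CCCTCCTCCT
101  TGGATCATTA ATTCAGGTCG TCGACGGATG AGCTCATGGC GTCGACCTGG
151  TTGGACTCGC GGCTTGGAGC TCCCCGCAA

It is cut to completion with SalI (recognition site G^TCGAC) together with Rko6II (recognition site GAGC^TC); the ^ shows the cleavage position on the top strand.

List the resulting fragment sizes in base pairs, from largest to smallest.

73, 39, 29, 13, 9, 8, 8 bp

SalI sites (GTCGAC) start at positions 8, 47, 120, 141.
SalI cuts after the first base of each site, so after positions 8, 47, 120, 141.
Rko6II sites (GAGCTC) start at positions 130, 167.
Rko6II cuts after base 4 of each site, so after positions 133, 170.
Combined cut positions: 8, 47, 120, 133, 141, 170.
Linear molecule, 6 cuts → 7 fragments:
  1–8 → 8 bp
  9–47 → 39 bp
  48–120 → 73 bp
  121–133 → 13 bp
  134–141 → 8 bp
  142–170 → 29 bp
  171–179 → 9 bp
Sorted largest to smallest: 73, 39, 29, 13, 9, 8, 8 bp.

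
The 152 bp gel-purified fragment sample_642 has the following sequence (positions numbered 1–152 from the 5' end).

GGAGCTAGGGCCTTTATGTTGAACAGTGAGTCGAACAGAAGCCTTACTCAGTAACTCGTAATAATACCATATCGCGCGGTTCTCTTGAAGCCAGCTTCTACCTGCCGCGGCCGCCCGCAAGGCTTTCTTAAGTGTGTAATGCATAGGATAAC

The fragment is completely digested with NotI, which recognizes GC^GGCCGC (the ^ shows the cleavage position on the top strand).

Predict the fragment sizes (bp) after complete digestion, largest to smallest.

108, 44 bp

The NotI site (GCGGCCGC) starts at position 107.
NotI cuts after base 2 of each site, so after position 108.
Linear molecule, 1 cut → 2 fragments:
  1–108 → 108 bp
  109–152 → 44 bp
Sorted largest to smallest: 108, 44 bp.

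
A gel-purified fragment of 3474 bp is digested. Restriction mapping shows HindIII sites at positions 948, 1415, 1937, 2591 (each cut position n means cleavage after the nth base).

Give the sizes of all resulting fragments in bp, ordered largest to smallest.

Linear molecule, 4 cuts → 5 fragments:
  948 − 0 = 948 bp
  1415 − 948 = 467 bp
  1937 − 1415 = 522 bp
  2591 − 1937 = 654 bp
  3474 − 2591 = 883 bp
Sorted largest to smallest: 948, 883, 654, 522, 467 bp.

948, 883, 654, 522, 467 bp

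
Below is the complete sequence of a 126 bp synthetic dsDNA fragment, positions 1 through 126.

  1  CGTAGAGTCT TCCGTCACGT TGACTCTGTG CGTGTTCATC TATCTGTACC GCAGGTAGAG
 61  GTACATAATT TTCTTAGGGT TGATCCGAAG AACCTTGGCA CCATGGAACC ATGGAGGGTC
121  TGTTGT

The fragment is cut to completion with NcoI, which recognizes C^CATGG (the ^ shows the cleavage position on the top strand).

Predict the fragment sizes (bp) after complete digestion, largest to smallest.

101, 17, 8 bp

NcoI sites (CCATGG) start at positions 101, 109.
NcoI cuts after the first base of each site, so after positions 101, 109.
Linear molecule, 2 cuts → 3 fragments:
  1–101 → 101 bp
  102–109 → 8 bp
  110–126 → 17 bp
Sorted largest to smallest: 101, 17, 8 bp.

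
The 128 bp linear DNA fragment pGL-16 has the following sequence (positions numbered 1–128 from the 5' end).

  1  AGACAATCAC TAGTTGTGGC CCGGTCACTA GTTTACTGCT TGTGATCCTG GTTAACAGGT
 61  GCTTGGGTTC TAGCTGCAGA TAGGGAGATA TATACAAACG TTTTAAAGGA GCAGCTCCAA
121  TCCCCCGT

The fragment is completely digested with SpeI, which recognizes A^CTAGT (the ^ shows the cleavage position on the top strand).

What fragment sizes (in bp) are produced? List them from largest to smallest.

SpeI sites (ACTAGT) start at positions 9, 27.
SpeI cuts after the first base of each site, so after positions 9, 27.
Linear molecule, 2 cuts → 3 fragments:
  1–9 → 9 bp
  10–27 → 18 bp
  28–128 → 101 bp
Sorted largest to smallest: 101, 18, 9 bp.

101, 18, 9 bp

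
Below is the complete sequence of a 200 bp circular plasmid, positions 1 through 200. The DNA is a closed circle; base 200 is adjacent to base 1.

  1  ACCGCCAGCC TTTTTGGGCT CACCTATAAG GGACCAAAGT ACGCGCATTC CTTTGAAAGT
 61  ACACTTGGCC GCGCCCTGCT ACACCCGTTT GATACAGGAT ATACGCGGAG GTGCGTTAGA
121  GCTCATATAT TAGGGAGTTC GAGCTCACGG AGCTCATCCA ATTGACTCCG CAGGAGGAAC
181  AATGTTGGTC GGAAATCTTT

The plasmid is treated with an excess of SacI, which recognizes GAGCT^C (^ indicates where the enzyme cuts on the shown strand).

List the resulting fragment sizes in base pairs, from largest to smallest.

169, 22, 9 bp

SacI sites (GAGCTC) start at positions 119, 141, 150.
SacI cuts after base 5 of each site (before the last base), so after positions 123, 145, 154.
Circular molecule, 3 cuts → 3 fragments:
  124–145 → 22 bp
  146–154 → 9 bp
  155–200 then 1–123 → 46 + 123 = 169 bp
Sorted largest to smallest: 169, 22, 9 bp.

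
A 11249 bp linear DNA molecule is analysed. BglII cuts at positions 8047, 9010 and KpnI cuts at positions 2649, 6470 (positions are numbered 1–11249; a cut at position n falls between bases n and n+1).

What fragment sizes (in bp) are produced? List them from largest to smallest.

Combined cut positions (sorted): 2649, 6470, 8047, 9010.
Linear molecule, 4 cuts → 5 fragments:
  2649 − 0 = 2649 bp
  6470 − 2649 = 3821 bp
  8047 − 6470 = 1577 bp
  9010 − 8047 = 963 bp
  11249 − 9010 = 2239 bp
Sorted largest to smallest: 3821, 2649, 2239, 1577, 963 bp.

3821, 2649, 2239, 1577, 963 bp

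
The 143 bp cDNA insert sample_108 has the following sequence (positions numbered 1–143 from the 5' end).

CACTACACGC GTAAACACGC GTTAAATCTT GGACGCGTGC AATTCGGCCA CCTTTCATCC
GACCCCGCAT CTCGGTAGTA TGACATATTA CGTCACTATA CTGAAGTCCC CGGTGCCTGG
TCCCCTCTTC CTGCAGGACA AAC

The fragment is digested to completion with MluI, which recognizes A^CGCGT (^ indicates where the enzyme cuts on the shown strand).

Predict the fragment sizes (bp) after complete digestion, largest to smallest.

MluI sites (ACGCGT) start at positions 7, 17, 33.
MluI cuts after the first base of each site, so after positions 7, 17, 33.
Linear molecule, 3 cuts → 4 fragments:
  1–7 → 7 bp
  8–17 → 10 bp
  18–33 → 16 bp
  34–143 → 110 bp
Sorted largest to smallest: 110, 16, 10, 7 bp.

110, 16, 10, 7 bp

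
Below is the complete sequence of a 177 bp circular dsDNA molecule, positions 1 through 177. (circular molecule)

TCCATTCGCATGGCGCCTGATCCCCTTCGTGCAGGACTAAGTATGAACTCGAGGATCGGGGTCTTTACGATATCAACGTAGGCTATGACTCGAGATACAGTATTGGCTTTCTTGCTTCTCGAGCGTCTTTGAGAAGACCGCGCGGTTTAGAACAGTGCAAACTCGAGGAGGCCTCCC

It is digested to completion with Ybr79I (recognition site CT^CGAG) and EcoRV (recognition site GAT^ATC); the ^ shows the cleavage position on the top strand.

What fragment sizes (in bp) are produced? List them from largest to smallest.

Ybr79I sites (CTCGAG) start at positions 48, 89, 118, 162.
Ybr79I cuts after base 2 of each site, so after positions 49, 90, 119, 163.
The EcoRV site (GATATC) starts at position 69.
EcoRV cuts after base 3 of each site, so after position 71.
Combined cut positions: 49, 71, 90, 119, 163.
Circular molecule, 5 cuts → 5 fragments:
  50–71 → 22 bp
  72–90 → 19 bp
  91–119 → 29 bp
  120–163 → 44 bp
  164–177 then 1–49 → 14 + 49 = 63 bp
Sorted largest to smallest: 63, 44, 29, 22, 19 bp.

63, 44, 29, 22, 19 bp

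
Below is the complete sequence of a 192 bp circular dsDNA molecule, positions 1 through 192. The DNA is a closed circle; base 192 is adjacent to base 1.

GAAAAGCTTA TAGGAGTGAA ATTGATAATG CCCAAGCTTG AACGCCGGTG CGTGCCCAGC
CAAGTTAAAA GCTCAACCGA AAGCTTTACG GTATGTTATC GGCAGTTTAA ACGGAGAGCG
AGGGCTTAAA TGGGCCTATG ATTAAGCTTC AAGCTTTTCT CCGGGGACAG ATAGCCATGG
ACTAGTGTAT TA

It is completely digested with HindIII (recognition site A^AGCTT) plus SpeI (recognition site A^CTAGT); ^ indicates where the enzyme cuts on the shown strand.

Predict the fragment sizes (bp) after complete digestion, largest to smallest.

63, 47, 30, 30, 15, 7 bp

HindIII sites (AAGCTT) start at positions 4, 34, 81, 144, 151.
HindIII cuts after the first base of each site, so after positions 4, 34, 81, 144, 151.
The SpeI site (ACTAGT) starts at position 181.
SpeI cuts after the first base of each site, so after position 181.
Combined cut positions: 4, 34, 81, 144, 151, 181.
Circular molecule, 6 cuts → 6 fragments:
  5–34 → 30 bp
  35–81 → 47 bp
  82–144 → 63 bp
  145–151 → 7 bp
  152–181 → 30 bp
  182–192 then 1–4 → 11 + 4 = 15 bp
Sorted largest to smallest: 63, 47, 30, 30, 15, 7 bp.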